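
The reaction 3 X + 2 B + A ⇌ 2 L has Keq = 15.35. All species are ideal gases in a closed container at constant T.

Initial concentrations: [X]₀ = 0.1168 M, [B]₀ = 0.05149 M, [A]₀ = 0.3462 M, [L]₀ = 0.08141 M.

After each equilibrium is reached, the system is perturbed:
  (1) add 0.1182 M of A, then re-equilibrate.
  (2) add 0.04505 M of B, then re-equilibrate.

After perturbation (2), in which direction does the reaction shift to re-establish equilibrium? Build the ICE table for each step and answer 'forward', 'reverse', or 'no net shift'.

Direction: forward

Q₀ = 4532 vs Keq = 15.35 ⇒ Q>K, reverse
Step 1:
                  X         B         A         L
  I          0.1168   0.05149    0.3462   0.08141
  C         0.08624   0.05749   0.02875  -0.05749
  E           0.203     0.109    0.3749   0.02392
  solve Keq expr → x = -0.02875; check Q = 15.35
Then add 0.1182 M of A.
Step 2:
                  X         B         A         L
  I           0.203     0.109    0.4931   0.02392
  C       -0.003374 -0.002249 -0.001125  0.002249
  E          0.1997    0.1067     0.492   0.02617
  solve Keq expr → x = 0.001125; check Q = 15.35
Then add 0.04505 M of B.
Step 3:
                  X         B         A         L
  I          0.1997    0.1518     0.492   0.02617
  C       -0.009994 -0.006663 -0.003331  0.006663
  E          0.1897    0.1451    0.4887   0.03283
  solve Keq expr → x = 0.003331; check Q = 15.35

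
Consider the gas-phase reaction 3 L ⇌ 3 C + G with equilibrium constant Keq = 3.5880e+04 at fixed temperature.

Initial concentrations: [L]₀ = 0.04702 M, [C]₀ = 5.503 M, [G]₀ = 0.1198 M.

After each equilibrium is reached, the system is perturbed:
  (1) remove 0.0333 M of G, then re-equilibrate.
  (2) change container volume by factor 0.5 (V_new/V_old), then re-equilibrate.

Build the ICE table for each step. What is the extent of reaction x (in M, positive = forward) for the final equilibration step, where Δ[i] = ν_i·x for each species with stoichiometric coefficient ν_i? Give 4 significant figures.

Q₀ = 1.9205e+05 vs Keq = 3.5880e+04 ⇒ Q>K, reverse
Step 1:
                  L         C         G
  init      0.04702     5.503    0.1198
  Δ         0.03223  -0.03223  -0.01074
  eq        0.07925     5.471    0.1091
  solve Keq expr → x = -0.01074; check Q = 3.5880e+04
Then remove 0.0333 M of G.
Step 2:
                  L         C         G
  init      0.07925     5.471   0.07576
  Δ        -0.00813   0.00813   0.00271
  eq        0.07112     5.479   0.07847
  solve Keq expr → x = 0.00271; check Q = 3.5880e+04
Then change container volume by factor 0.5 (V_new/V_old).
Step 3:
                  L         C         G
  init       0.1422     10.96    0.1569
  Δ         0.03226  -0.03226  -0.01075
  eq         0.1745     10.93    0.1462
  solve Keq expr → x = -0.01075; check Q = 3.5880e+04

x = -0.01075 M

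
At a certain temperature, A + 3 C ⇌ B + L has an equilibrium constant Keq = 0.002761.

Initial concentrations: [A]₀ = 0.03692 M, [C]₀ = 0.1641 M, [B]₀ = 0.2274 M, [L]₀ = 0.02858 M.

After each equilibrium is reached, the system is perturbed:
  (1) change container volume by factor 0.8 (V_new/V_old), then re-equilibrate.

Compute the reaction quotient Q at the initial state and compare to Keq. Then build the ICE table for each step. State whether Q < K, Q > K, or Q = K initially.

Q₀ = 39.84; Q > K (proceeds reverse)

Q₀ = 39.84 vs Keq = 0.002761 ⇒ Q>K, reverse
Step 1:
                   A          C          B          L
  Initial    0.03692     0.1641     0.2274    0.02858
  Change     0.02857     0.0857   -0.02857   -0.02857
  Equil      0.06549     0.2498     0.1988 1.4174e-05
  solve Keq expr → x = -0.02857; check Q = 0.002761
Then change container volume by factor 0.8 (V_new/V_old).
Step 2:
                   A          C          B          L
  Initial    0.08186     0.3122     0.2485 1.7717e-05
  Change  -9.9536e-06 -2.9861e-05 9.9536e-06 9.9536e-06
  Equil      0.08185     0.3122     0.2486 2.7671e-05
  solve Keq expr → x = 9.9536e-06; check Q = 0.002761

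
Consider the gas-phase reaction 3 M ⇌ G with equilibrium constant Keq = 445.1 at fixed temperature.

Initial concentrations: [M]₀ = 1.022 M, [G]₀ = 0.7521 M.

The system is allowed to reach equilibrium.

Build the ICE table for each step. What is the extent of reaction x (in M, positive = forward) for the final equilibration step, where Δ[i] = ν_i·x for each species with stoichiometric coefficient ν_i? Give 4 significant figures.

Q₀ = 0.7046 vs Keq = 445.1 ⇒ Q<K, forward
Step 1:
                  M         G
  Initial     1.022    0.7521
  Change    -0.8889    0.2963
  Equil      0.1331     1.048
  solve Keq expr → x = 0.2963; check Q = 445.1

x = 0.2963 M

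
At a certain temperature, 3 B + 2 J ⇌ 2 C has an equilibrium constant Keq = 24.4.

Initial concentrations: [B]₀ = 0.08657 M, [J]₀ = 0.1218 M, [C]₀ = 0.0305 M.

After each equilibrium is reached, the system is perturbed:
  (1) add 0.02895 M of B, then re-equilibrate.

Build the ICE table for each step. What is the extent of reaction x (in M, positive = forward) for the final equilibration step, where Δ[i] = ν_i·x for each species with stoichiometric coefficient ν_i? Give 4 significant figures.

Q₀ = 96.65 vs Keq = 24.4 ⇒ Q>K, reverse
Step 1:
                    B           J           C
  I           0.08657      0.1218      0.0305
  C           0.01447    0.009646   -0.009646
  E             0.101      0.1314     0.02085
  solve Keq expr → x = -0.004823; check Q = 24.4
Then add 0.02895 M of B.
Step 2:
                    B           J           C
  I              0.13      0.1314     0.02085
  C         -0.008314   -0.005543    0.005543
  E            0.1217      0.1259      0.0264
  solve Keq expr → x = 0.002771; check Q = 24.4

x = 0.002771 M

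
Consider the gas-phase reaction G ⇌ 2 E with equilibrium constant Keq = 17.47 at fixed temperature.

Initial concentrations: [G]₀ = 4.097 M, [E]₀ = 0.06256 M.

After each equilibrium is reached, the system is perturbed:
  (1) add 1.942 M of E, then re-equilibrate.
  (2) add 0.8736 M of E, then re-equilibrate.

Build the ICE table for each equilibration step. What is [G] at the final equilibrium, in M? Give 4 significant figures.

[G]_eq = 2.34 M

Q₀ = 9.5527e-04 vs Keq = 17.47 ⇒ Q<K, forward
Step 1:
                    G           E
  init          4.097     0.06256
  Δ             -2.56        5.12
  eq            1.537       5.182
  solve Keq expr → x = 2.56; check Q = 17.47
Then add 1.942 M of E.
Step 2:
                    G           E
  init          1.537       7.124
  Δ            0.5458      -1.092
  eq            2.083       6.032
  solve Keq expr → x = -0.5458; check Q = 17.47
Then add 0.8736 M of E.
Step 3:
                    G           E
  init          2.083       6.906
  Δ            0.2565      -0.513
  eq             2.34       6.393
  solve Keq expr → x = -0.2565; check Q = 17.47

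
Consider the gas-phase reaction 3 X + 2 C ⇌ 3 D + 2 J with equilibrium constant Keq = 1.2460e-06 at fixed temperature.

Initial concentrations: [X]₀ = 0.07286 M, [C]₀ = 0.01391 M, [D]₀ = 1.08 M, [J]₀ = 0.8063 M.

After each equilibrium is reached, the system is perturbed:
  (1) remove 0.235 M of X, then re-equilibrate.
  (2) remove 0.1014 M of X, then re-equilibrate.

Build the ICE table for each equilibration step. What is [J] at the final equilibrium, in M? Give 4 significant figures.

[J]_eq = 0.1064 M

Q₀ = 1.0943e+07 vs Keq = 1.2460e-06 ⇒ Q>K, reverse
Step 1:
                  X         C         D         J
  I         0.07286   0.01391      1.08    0.8063
  C           1.039     0.693    -1.039    -0.693
  E           1.112    0.7069   0.04055    0.1133
  solve Keq expr → x = -0.3465; check Q = 1.2460e-06
Then remove 0.235 M of X.
Step 2:
                  X         C         D         J
  I          0.8773    0.7069   0.04055    0.1133
  C         0.00721  0.004806  -0.00721 -0.004806
  E          0.8845    0.7117   0.03335    0.1085
  solve Keq expr → x = -0.002403; check Q = 1.2460e-06
Then remove 0.1014 M of X.
Step 3:
                  X         C         D         J
  I          0.7831    0.7117   0.03335    0.1085
  C         0.00324   0.00216  -0.00324  -0.00216
  E          0.7864    0.7138   0.03011    0.1064
  solve Keq expr → x = -0.00108; check Q = 1.2460e-06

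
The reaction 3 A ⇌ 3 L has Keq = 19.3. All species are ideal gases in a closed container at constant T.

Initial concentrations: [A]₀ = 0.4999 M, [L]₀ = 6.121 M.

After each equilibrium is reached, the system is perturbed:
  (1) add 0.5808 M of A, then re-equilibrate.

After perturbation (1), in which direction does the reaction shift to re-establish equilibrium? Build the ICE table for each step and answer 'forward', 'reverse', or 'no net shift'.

Direction: forward

Q₀ = 1836 vs Keq = 19.3 ⇒ Q>K, reverse
Step 1:
                    A           L
  init         0.4999       6.121
  Δ             1.298      -1.298
  eq            1.798       4.823
  solve Keq expr → x = -0.4327; check Q = 19.3
Then add 0.5808 M of A.
Step 2:
                    A           L
  init          2.379       4.823
  Δ           -0.4231      0.4231
  eq            1.956       5.246
  solve Keq expr → x = 0.141; check Q = 19.3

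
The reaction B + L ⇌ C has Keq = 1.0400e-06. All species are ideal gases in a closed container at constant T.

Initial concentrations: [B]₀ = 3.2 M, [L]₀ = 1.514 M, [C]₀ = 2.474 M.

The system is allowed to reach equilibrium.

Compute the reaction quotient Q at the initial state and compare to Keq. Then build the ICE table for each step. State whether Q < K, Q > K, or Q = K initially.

Q₀ = 0.5107 vs Keq = 1.0400e-06 ⇒ Q>K, reverse
Step 1:
                    B           L           C
  Initial         3.2       1.514       2.474
  Change        2.474       2.474      -2.474
  Equil         5.674       3.988  2.3533e-05
  solve Keq expr → x = -2.474; check Q = 1.0400e-06

Q₀ = 0.5107; Q > K (proceeds reverse)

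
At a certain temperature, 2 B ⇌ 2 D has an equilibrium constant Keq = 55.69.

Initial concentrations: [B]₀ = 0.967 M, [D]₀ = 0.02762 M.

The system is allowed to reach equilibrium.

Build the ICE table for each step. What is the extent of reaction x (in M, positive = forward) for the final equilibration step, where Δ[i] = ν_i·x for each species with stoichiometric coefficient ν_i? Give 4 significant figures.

Q₀ = 8.1582e-04 vs Keq = 55.69 ⇒ Q<K, forward
Step 1:
                  B         D
  I           0.967   0.02762
  C         -0.8495    0.8495
  E          0.1175    0.8771
  solve Keq expr → x = 0.4247; check Q = 55.69

x = 0.4247 M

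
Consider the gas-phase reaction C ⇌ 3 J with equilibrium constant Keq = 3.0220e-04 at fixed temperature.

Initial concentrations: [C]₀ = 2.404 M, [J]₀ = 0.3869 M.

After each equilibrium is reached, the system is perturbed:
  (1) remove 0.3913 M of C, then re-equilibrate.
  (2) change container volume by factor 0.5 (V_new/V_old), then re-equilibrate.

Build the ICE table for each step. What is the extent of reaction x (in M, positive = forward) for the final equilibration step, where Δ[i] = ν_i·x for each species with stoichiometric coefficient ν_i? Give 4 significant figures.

x = -0.02118 M

Q₀ = 0.02409 vs Keq = 3.0220e-04 ⇒ Q>K, reverse
Step 1:
                  C         J
  init        2.404    0.3869
  Δ          0.0986   -0.2958
  eq          2.503   0.09111
  solve Keq expr → x = -0.0986; check Q = 3.0220e-04
Then remove 0.3913 M of C.
Step 2:
                  C         J
  init        2.111   0.09111
  Δ        0.001666 -0.004997
  eq          2.113   0.08611
  solve Keq expr → x = -0.001666; check Q = 3.0220e-04
Then change container volume by factor 0.5 (V_new/V_old).
Step 3:
                  C         J
  init        4.226    0.1722
  Δ         0.02118  -0.06355
  eq          4.247    0.1087
  solve Keq expr → x = -0.02118; check Q = 3.0220e-04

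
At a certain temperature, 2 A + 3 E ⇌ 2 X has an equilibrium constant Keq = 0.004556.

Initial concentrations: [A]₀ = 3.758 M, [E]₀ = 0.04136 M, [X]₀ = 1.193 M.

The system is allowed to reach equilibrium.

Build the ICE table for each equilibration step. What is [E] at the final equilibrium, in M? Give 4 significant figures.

Q₀ = 1424 vs Keq = 0.004556 ⇒ Q>K, reverse
Step 1:
                    A           E           X
  Initial       3.758     0.04136       1.193
  Change       0.7825       1.174     -0.7825
  Equil          4.54       1.215      0.4105
  solve Keq expr → x = -0.3912; check Q = 0.004556

[E]_eq = 1.215 M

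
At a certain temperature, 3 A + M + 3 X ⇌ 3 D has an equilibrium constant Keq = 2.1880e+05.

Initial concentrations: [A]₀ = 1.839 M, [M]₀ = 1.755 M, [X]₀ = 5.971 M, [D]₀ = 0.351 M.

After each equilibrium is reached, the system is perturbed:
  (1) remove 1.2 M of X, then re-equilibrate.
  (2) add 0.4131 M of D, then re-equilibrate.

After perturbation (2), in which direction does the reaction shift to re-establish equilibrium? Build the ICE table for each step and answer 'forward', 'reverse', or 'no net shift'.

Q₀ = 1.8610e-05 vs Keq = 2.1880e+05 ⇒ Q<K, forward
Step 1:
                    A           M           X           D
  Initial       1.839       1.755       5.971       0.351
  Change       -1.831     -0.6102      -1.831       1.831
  Equil      0.008359       1.145        4.14       2.182
  solve Keq expr → x = 0.6102; check Q = 2.1880e+05
Then remove 1.2 M of X.
Step 2:
                    A           M           X           D
  Initial    0.008359       1.145        2.94       2.182
  Change     0.003376    0.001125    0.003376   -0.003376
  Equil       0.01173       1.146       2.944       2.178
  solve Keq expr → x = -0.001125; check Q = 2.1880e+05
Then add 0.4131 M of D.
Step 3:
                    A           M           X           D
  Initial     0.01173       1.146       2.944       2.591
  Change       0.0022  7.3341e-04      0.0022     -0.0022
  Equil       0.01394       1.147       2.946       2.589
  solve Keq expr → x = -7.3341e-04; check Q = 2.1880e+05

Direction: reverse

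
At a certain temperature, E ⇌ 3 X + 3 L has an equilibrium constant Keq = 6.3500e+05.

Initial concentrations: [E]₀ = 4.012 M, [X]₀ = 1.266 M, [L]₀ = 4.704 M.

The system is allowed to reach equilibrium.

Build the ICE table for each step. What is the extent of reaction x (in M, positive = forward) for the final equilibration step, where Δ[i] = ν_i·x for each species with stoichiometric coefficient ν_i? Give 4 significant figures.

x = 2.4 M

Q₀ = 52.64 vs Keq = 6.3500e+05 ⇒ Q<K, forward
Step 1:
                    E           X           L
  init          4.012       1.266       4.704
  Δ              -2.4         7.2         7.2
  eq            1.612       8.466        11.9
  solve Keq expr → x = 2.4; check Q = 6.3500e+05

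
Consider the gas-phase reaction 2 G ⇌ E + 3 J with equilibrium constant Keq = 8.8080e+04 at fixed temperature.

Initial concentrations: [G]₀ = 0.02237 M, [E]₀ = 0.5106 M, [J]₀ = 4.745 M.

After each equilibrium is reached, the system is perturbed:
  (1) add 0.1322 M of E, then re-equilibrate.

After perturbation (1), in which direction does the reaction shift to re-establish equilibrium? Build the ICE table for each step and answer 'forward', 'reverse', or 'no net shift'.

Direction: reverse

Q₀ = 1.0901e+05 vs Keq = 8.8080e+04 ⇒ Q>K, reverse
Step 1:
                   G          E          J
  Initial    0.02237     0.5106      4.745
  Change    0.002457  -0.001229  -0.003686
  Equil      0.02483     0.5094      4.741
  solve Keq expr → x = -0.001229; check Q = 8.8080e+04
Then add 0.1322 M of E.
Step 2:
                   G          E          J
  Initial    0.02483     0.6416      4.741
  Change    0.002965  -0.001482  -0.004447
  Equil      0.02779     0.6401      4.737
  solve Keq expr → x = -0.001482; check Q = 8.8080e+04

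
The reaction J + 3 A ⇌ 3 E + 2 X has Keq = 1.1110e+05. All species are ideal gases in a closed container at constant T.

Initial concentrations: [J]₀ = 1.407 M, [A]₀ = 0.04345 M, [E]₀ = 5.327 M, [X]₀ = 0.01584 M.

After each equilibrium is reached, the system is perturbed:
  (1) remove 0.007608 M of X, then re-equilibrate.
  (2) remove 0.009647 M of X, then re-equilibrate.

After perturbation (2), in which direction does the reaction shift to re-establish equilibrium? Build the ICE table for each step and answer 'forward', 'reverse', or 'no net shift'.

Direction: forward

Q₀ = 328.6 vs Keq = 1.1110e+05 ⇒ Q<K, forward
Step 1:
                  J         A         E         X
  I           1.407   0.04345     5.327   0.01584
  C        -0.01077   -0.0323    0.0323   0.02153
  E           1.396   0.01115     5.359   0.03737
  solve Keq expr → x = 0.01077; check Q = 1.1110e+05
Then remove 0.007608 M of X.
Step 2:
                  J         A         E         X
  I           1.396   0.01115     5.359   0.02977
  C       -4.5702e-04 -0.001371  0.001371 9.1403e-04
  E           1.396  0.009779     5.361   0.03068
  solve Keq expr → x = 4.5702e-04; check Q = 1.1110e+05
Then remove 0.009647 M of X.
Step 3:
                  J         A         E         X
  I           1.396  0.009779     5.361   0.02103
  C       -6.2458e-04 -0.001874  0.001874  0.001249
  E           1.395  0.007905     5.363   0.02228
  solve Keq expr → x = 6.2458e-04; check Q = 1.1110e+05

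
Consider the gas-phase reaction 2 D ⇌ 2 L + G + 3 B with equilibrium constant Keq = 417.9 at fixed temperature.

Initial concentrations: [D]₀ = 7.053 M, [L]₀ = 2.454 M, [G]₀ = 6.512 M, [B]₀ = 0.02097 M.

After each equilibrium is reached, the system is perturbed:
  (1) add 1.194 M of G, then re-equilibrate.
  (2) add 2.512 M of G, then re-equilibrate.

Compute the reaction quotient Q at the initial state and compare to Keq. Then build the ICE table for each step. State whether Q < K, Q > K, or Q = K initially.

Q₀ = 7.2696e-06 vs Keq = 417.9 ⇒ Q<K, forward
Step 1:
                   D          L          G          B
  init         7.053      2.454      6.512    0.02097
  Δ           -2.422      2.422      1.211      3.633
  eq           4.631      4.876      7.723      3.654
  solve Keq expr → x = 1.211; check Q = 417.9
Then add 1.194 M of G.
Step 2:
                   D          L          G          B
  init         4.631      4.876      8.917      3.654
  Δ          0.06697   -0.06697   -0.03348    -0.1005
  eq           4.698      4.809      8.884      3.554
  solve Keq expr → x = -0.03348; check Q = 417.9
Then add 2.512 M of G.
Step 3:
                   D          L          G          B
  init         4.698      4.809       11.4      3.554
  Δ           0.1141    -0.1141   -0.05703    -0.1711
  eq           4.812      4.695      11.34      3.383
  solve Keq expr → x = -0.05703; check Q = 417.9

Q₀ = 7.2696e-06; Q < K (proceeds forward)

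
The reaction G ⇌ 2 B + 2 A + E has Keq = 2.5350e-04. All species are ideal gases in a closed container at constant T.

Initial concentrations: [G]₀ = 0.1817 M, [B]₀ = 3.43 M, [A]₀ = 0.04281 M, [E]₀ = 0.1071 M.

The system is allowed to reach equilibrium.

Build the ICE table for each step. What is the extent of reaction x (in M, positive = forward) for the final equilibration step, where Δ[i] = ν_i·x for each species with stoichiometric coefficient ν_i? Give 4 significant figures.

Q₀ = 0.01271 vs Keq = 2.5350e-04 ⇒ Q>K, reverse
Step 1:
                    G           B           A           E
  Initial      0.1817        3.43     0.04281      0.1071
  Change       0.0179    -0.03579    -0.03579     -0.0179
  Equil        0.1996       3.394    0.007017      0.0892
  solve Keq expr → x = -0.0179; check Q = 2.5350e-04

x = -0.0179 M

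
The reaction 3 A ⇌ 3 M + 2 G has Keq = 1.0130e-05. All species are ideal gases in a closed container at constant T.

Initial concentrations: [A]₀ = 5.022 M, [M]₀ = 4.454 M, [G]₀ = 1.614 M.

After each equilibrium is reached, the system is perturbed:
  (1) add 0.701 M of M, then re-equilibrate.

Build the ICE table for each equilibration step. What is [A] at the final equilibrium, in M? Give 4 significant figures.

[A]_eq = 7.422 M

Q₀ = 1.817 vs Keq = 1.0130e-05 ⇒ Q>K, reverse
Step 1:
                    A           M           G
  I             5.022       4.454       1.614
  C             2.389      -2.389      -1.592
  E             7.411       2.065     0.02163
  solve Keq expr → x = -0.7962; check Q = 1.0130e-05
Then add 0.701 M of M.
Step 2:
                    A           M           G
  I             7.411       2.766     0.02163
  C           0.01134    -0.01134   -0.007558
  E             7.422       2.755     0.01407
  solve Keq expr → x = -0.003779; check Q = 1.0130e-05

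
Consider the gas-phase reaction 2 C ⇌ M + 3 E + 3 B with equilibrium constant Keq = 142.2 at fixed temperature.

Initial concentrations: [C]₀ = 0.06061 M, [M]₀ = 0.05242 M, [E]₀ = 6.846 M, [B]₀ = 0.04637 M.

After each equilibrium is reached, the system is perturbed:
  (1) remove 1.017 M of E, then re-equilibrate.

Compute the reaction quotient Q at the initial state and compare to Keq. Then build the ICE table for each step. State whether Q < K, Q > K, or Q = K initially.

Q₀ = 0.4565; Q < K (proceeds forward)

Q₀ = 0.4565 vs Keq = 142.2 ⇒ Q<K, forward
Step 1:
                   C          M          E          B
  Initial    0.06061    0.05242      6.846    0.04637
  Change    -0.04469    0.02235    0.06704    0.06704
  Equil      0.01592    0.07477      6.913     0.1134
  solve Keq expr → x = 0.02235; check Q = 142.2
Then remove 1.017 M of E.
Step 2:
                   C          M          E          B
  Initial    0.01592    0.07477      5.896     0.1134
  Change     -0.0026     0.0013     0.0039     0.0039
  Equil      0.01332    0.07607        5.9     0.1173
  solve Keq expr → x = 0.0013; check Q = 142.2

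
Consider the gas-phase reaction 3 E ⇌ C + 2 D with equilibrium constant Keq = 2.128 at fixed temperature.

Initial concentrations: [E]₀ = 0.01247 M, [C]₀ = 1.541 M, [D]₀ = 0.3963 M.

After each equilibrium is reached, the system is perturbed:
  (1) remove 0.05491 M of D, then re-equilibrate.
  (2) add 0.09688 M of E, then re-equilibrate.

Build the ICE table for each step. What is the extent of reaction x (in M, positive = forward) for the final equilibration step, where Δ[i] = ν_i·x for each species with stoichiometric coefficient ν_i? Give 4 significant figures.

x = 0.01892 M

Q₀ = 1.2481e+05 vs Keq = 2.128 ⇒ Q>K, reverse
Step 1:
                  E         C         D
  Initial   0.01247     1.541    0.3963
  Change     0.2906  -0.09687   -0.1937
  Equil      0.3031     1.444    0.2026
  solve Keq expr → x = -0.09687; check Q = 2.128
Then remove 0.05491 M of D.
Step 2:
                  E         C         D
  Initial    0.3031     1.444    0.1476
  Change   -0.03306   0.01102   0.02204
  Equil        0.27     1.455    0.1697
  solve Keq expr → x = 0.01102; check Q = 2.128
Then add 0.09688 M of E.
Step 3:
                  E         C         D
  Initial    0.3669     1.455    0.1697
  Change   -0.05676   0.01892   0.03784
  Equil      0.3101     1.474    0.2075
  solve Keq expr → x = 0.01892; check Q = 2.128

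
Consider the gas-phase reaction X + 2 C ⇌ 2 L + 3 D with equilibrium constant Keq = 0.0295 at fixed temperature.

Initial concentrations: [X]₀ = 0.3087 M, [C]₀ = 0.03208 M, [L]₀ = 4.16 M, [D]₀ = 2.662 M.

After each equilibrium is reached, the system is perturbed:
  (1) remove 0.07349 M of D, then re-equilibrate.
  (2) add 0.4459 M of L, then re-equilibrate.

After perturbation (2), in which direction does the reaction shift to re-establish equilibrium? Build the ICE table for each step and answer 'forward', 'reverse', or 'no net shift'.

Direction: reverse

Q₀ = 1.0276e+06 vs Keq = 0.0295 ⇒ Q>K, reverse
Step 1:
                    X           C           L           D
  init         0.3087     0.03208        4.16       2.662
  Δ            0.8074       1.615      -1.615      -2.422
  eq            1.116       1.647       2.545      0.2398
  solve Keq expr → x = -0.8074; check Q = 0.0295
Then remove 0.07349 M of D.
Step 2:
                    X           C           L           D
  init          1.116       1.647       2.545      0.1663
  Δ           -0.0217     -0.0434      0.0434      0.0651
  eq            1.094       1.603       2.589      0.2314
  solve Keq expr → x = 0.0217; check Q = 0.0295
Then add 0.4459 M of L.
Step 3:
                    X           C           L           D
  init          1.094       1.603       3.034      0.2314
  Δ          0.006988     0.01398    -0.01398    -0.02096
  eq            1.101       1.617       3.021      0.2104
  solve Keq expr → x = -0.006988; check Q = 0.0295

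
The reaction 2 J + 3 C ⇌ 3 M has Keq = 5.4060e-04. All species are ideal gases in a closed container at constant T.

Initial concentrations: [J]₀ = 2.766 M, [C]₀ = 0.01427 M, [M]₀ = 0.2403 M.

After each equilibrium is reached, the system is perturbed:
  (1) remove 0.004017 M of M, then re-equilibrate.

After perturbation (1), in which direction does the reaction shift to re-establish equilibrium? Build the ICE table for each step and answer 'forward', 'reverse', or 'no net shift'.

Direction: forward

Q₀ = 624.1 vs Keq = 5.4060e-04 ⇒ Q>K, reverse
Step 1:
                    J           C           M
  I             2.766     0.01427      0.2403
  C            0.1361      0.2041     -0.2041
  E             2.902      0.2184     0.03619
  solve Keq expr → x = -0.06804; check Q = 5.4060e-04
Then remove 0.004017 M of M.
Step 2:
                    J           C           M
  I             2.902      0.2184     0.03218
  C         -0.002287    -0.00343     0.00343
  E               2.9      0.2149     0.03561
  solve Keq expr → x = 0.001143; check Q = 5.4060e-04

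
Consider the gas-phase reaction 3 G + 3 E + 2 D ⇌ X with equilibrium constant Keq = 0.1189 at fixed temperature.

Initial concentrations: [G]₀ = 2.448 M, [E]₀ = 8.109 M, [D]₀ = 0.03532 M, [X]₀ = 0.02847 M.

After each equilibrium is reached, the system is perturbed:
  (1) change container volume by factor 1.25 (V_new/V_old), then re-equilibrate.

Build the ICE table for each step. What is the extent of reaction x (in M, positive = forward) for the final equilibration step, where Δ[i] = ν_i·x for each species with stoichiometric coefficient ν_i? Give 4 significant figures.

Q₀ = 0.002917 vs Keq = 0.1189 ⇒ Q<K, forward
Step 1:
                  G         E         D         X
  Initial     2.448     8.109   0.03532   0.02847
  Change   -0.04247  -0.04247  -0.02831   0.01416
  Equil       2.406     8.067  0.007005   0.04263
  solve Keq expr → x = 0.01416; check Q = 0.1189
Then change container volume by factor 1.25 (V_new/V_old).
Step 2:
                  G         E         D         X
  Initial     1.924     6.453  0.005604    0.0341
  Change   0.008969  0.008969  0.005979  -0.00299
  Equil       1.933     6.462   0.01158   0.03111
  solve Keq expr → x = -0.00299; check Q = 0.1189

x = -0.00299 M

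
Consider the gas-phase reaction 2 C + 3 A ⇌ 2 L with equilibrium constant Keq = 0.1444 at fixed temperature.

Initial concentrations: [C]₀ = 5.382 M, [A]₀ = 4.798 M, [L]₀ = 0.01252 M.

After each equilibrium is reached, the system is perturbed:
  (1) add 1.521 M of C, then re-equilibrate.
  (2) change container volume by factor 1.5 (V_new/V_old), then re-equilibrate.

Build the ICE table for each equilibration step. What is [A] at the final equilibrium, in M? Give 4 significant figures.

Q₀ = 4.8994e-08 vs Keq = 0.1444 ⇒ Q<K, forward
Step 1:
                    C           A           L
  Initial       5.382       4.798     0.01252
  Change       -2.201      -3.301       2.201
  Equil         3.181       1.497       2.213
  solve Keq expr → x = 1.1; check Q = 0.1444
Then add 1.521 M of C.
Step 2:
                    C           A           L
  Initial       4.702       1.497       2.213
  Change      -0.1699     -0.2549      0.1699
  Equil         4.532       1.242       2.383
  solve Keq expr → x = 0.08496; check Q = 0.1444
Then change container volume by factor 1.5 (V_new/V_old).
Step 3:
                    C           A           L
  Initial       3.021      0.8279       1.589
  Change       0.1822      0.2733     -0.1822
  Equil         3.204       1.101       1.407
  solve Keq expr → x = -0.09109; check Q = 0.1444

[A]_eq = 1.101 M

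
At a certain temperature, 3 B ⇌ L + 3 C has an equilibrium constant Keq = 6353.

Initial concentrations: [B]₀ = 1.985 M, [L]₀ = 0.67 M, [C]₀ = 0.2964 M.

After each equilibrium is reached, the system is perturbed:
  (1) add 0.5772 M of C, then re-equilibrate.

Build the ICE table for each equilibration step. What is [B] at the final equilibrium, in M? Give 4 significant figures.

[B]_eq = 0.1583 M

Q₀ = 0.002231 vs Keq = 6353 ⇒ Q<K, forward
Step 1:
                    B           L           C
  Initial       1.985        0.67      0.2964
  Change       -1.858      0.6195       1.858
  Equil        0.1266       1.289       2.155
  solve Keq expr → x = 0.6195; check Q = 6353
Then add 0.5772 M of C.
Step 2:
                    B           L           C
  Initial      0.1266       1.289       2.732
  Change      0.03163    -0.01054    -0.03163
  Equil        0.1583       1.279         2.7
  solve Keq expr → x = -0.01054; check Q = 6353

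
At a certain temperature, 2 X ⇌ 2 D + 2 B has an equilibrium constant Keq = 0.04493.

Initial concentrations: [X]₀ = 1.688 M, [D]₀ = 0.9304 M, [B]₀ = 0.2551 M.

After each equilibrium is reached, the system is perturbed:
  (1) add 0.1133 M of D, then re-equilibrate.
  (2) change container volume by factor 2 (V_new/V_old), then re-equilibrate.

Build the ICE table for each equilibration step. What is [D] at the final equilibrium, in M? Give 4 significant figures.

[D]_eq = 0.6369 M

Q₀ = 0.01977 vs Keq = 0.04493 ⇒ Q<K, forward
Step 1:
                  X         D         B
  Initial     1.688    0.9304    0.2551
  Change   -0.08145   0.08145   0.08145
  Equil       1.607     1.012    0.3365
  solve Keq expr → x = 0.04072; check Q = 0.04493
Then add 0.1133 M of D.
Step 2:
                  X         D         B
  Initial     1.607     1.125    0.3365
  Change     0.0231   -0.0231   -0.0231
  Equil        1.63     1.102    0.3134
  solve Keq expr → x = -0.01155; check Q = 0.04493
Then change container volume by factor 2 (V_new/V_old).
Step 3:
                  X         D         B
  Initial    0.8148     0.551    0.1567
  Change   -0.08588   0.08588   0.08588
  Equil      0.7289    0.6369    0.2426
  solve Keq expr → x = 0.04294; check Q = 0.04493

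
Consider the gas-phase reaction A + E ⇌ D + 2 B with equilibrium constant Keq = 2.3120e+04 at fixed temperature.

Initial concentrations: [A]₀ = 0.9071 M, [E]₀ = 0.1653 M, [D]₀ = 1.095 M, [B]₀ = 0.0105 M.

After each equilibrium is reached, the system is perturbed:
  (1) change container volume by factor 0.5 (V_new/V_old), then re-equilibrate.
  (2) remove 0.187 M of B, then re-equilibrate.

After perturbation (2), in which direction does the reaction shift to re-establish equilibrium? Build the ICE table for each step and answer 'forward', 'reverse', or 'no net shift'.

Q₀ = 8.0513e-04 vs Keq = 2.3120e+04 ⇒ Q<K, forward
Step 1:
                   A          E          D          B
  I           0.9071     0.1653      1.095     0.0105
  C          -0.1653    -0.1653     0.1653     0.3306
  E           0.7418 8.5489e-06       1.26     0.3411
  solve Keq expr → x = 0.1653; check Q = 2.3120e+04
Then change container volume by factor 0.5 (V_new/V_old).
Step 2:
                   A          E          D          B
  I            1.484 1.7098e-05      2.521     0.6822
  C       1.7094e-05 1.7094e-05 -1.7094e-05 -3.4188e-05
  E            1.484 3.4192e-05      2.521     0.6821
  solve Keq expr → x = -1.7094e-05; check Q = 2.3120e+04
Then remove 0.187 M of B.
Step 3:
                   A          E          D          B
  I            1.484 3.4192e-05      2.521     0.4951
  C       -1.6174e-05 -1.6174e-05 1.6174e-05 3.2349e-05
  E            1.484 1.8017e-05      2.521     0.4952
  solve Keq expr → x = 1.6174e-05; check Q = 2.3120e+04

Direction: forward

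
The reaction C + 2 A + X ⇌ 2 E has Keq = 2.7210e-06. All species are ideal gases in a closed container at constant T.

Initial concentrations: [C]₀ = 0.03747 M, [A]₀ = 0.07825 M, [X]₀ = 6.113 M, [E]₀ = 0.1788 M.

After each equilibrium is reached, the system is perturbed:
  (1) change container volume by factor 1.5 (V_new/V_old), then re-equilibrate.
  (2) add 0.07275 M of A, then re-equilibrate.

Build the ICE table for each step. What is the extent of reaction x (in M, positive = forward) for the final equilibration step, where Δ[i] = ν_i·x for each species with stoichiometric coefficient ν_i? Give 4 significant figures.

x = 3.5406e-05 M

Q₀ = 22.79 vs Keq = 2.7210e-06 ⇒ Q>K, reverse
Step 1:
                    C           A           X           E
  I           0.03747     0.07825       6.113      0.1788
  C           0.08921      0.1784     0.08921     -0.1784
  E            0.1267      0.2567       6.202  3.7530e-04
  solve Keq expr → x = -0.08921; check Q = 2.7210e-06
Then change container volume by factor 1.5 (V_new/V_old).
Step 2:
                    C           A           X           E
  I           0.08445      0.1711       4.135  2.5020e-04
  C        4.1638e-05  8.3277e-05  4.1638e-05 -8.3277e-05
  E            0.0845      0.1712       4.135  1.6692e-04
  solve Keq expr → x = -4.1638e-05; check Q = 2.7210e-06
Then add 0.07275 M of A.
Step 3:
                    C           A           X           E
  I            0.0845      0.2439       4.135  1.6692e-04
  C       -3.5406e-05 -7.0813e-05 -3.5406e-05  7.0813e-05
  E           0.08446      0.2439       4.135  2.3774e-04
  solve Keq expr → x = 3.5406e-05; check Q = 2.7210e-06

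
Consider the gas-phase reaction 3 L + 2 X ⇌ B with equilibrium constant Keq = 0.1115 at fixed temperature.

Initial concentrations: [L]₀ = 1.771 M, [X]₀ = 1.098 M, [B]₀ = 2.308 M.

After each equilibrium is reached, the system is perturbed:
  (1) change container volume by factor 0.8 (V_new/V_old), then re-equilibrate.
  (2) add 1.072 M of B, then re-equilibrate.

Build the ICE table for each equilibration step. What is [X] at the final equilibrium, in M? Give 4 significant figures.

[X]_eq = 1.533 M

Q₀ = 0.3446 vs Keq = 0.1115 ⇒ Q>K, reverse
Step 1:
                   L          X          B
  init         1.771      1.098      2.308
  Δ           0.4093     0.2728    -0.1364
  eq            2.18      1.371      2.172
  solve Keq expr → x = -0.1364; check Q = 0.1115
Then change container volume by factor 0.8 (V_new/V_old).
Step 2:
                   L          X          B
  init         2.725      1.714      2.714
  Δ          -0.4129    -0.2753     0.1376
  eq           2.312      1.438      2.852
  solve Keq expr → x = 0.1376; check Q = 0.1115
Then add 1.072 M of B.
Step 3:
                   L          X          B
  init         2.312      1.438      3.924
  Δ           0.1423    0.09487   -0.04744
  eq           2.455      1.533      3.877
  solve Keq expr → x = -0.04744; check Q = 0.1115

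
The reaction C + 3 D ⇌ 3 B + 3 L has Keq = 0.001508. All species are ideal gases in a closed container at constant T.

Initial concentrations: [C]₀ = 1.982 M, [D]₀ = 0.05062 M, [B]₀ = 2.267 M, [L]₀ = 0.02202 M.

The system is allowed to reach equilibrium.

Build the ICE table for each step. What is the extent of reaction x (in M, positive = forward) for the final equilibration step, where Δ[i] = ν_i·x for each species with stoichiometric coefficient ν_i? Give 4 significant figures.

x = -0.005881 M

Q₀ = 0.4839 vs Keq = 0.001508 ⇒ Q>K, reverse
Step 1:
                    C           D           B           L
  init          1.982     0.05062       2.267     0.02202
  Δ          0.005881     0.01764    -0.01764    -0.01764
  eq            1.988     0.06826       2.249    0.004376
  solve Keq expr → x = -0.005881; check Q = 0.001508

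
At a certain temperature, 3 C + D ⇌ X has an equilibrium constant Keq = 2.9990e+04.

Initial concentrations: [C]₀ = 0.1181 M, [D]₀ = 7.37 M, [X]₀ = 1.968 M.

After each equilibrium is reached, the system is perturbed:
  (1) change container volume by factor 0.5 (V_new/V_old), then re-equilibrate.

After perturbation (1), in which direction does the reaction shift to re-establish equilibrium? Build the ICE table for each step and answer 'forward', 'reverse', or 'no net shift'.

Direction: forward

Q₀ = 162.1 vs Keq = 2.9990e+04 ⇒ Q<K, forward
Step 1:
                  C         D         X
  Initial    0.1181      7.37     1.968
  Change   -0.09723  -0.03241   0.03241
  Equil     0.02087     7.338         2
  solve Keq expr → x = 0.03241; check Q = 2.9990e+04
Then change container volume by factor 0.5 (V_new/V_old).
Step 2:
                  C         D         X
  Initial   0.04174     14.68     4.001
  Change   -0.02085 -0.006952  0.006952
  Equil     0.02089     14.67     4.008
  solve Keq expr → x = 0.006952; check Q = 2.9990e+04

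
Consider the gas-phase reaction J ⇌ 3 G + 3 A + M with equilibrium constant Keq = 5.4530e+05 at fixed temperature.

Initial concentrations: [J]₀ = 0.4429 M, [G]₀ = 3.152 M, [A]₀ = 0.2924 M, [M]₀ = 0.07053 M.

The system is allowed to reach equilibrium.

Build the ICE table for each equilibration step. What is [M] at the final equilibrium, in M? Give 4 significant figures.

[M]_eq = 0.5131 M

Q₀ = 0.1247 vs Keq = 5.4530e+05 ⇒ Q<K, forward
Step 1:
                   J          G          A          M
  init        0.4429      3.152     0.2924    0.07053
  Δ          -0.4425      1.328      1.328     0.4425
  eq      3.5961e-04       4.48       1.62     0.5131
  solve Keq expr → x = 0.4425; check Q = 5.4530e+05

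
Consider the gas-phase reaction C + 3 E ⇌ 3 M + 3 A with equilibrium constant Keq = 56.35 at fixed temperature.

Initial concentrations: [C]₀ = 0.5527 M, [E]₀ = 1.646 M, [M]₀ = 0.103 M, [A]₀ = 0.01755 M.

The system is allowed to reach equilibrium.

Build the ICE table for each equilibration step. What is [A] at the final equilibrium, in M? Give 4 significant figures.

Q₀ = 2.3964e-09 vs Keq = 56.35 ⇒ Q<K, forward
Step 1:
                  C         E         M         A
  Initial    0.5527     1.646     0.103   0.01755
  Change    -0.3571    -1.071     1.071     1.071
  Equil      0.1956    0.5746     1.174     1.089
  solve Keq expr → x = 0.3571; check Q = 56.35

[A]_eq = 1.089 M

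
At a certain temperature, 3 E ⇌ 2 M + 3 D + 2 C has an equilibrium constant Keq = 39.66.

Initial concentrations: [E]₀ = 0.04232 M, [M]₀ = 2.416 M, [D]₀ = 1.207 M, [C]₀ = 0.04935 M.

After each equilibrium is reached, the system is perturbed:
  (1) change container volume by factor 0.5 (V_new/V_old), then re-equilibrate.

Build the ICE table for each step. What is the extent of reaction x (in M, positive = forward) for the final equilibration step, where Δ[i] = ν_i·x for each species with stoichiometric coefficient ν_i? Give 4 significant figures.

Q₀ = 329.8 vs Keq = 39.66 ⇒ Q>K, reverse
Step 1:
                    E           M           D           C
  init        0.04232       2.416       1.207     0.04935
  Δ           0.02302    -0.01534    -0.02302    -0.01534
  eq          0.06534       2.401       1.184     0.03401
  solve Keq expr → x = -0.007672; check Q = 39.66
Then change container volume by factor 0.5 (V_new/V_old).
Step 2:
                    E           M           D           C
  init         0.1307       4.801       2.368     0.06801
  Δ           0.05637    -0.03758    -0.05637    -0.03758
  eq            0.187       4.764       2.312     0.03043
  solve Keq expr → x = -0.01879; check Q = 39.66

x = -0.01879 M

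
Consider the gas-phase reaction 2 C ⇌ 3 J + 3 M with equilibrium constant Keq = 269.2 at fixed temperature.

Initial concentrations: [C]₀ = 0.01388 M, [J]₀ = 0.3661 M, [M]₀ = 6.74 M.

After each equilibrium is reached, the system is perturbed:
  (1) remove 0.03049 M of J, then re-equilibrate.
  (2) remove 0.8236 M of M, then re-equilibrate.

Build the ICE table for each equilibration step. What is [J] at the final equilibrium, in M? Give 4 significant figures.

Q₀ = 7.7983e+04 vs Keq = 269.2 ⇒ Q>K, reverse
Step 1:
                  C         J         M
  Initial   0.01388    0.3661      6.74
  Change    0.09515   -0.1427   -0.1427
  Equil       0.109    0.2234     6.597
  solve Keq expr → x = -0.04758; check Q = 269.2
Then remove 0.03049 M of J.
Step 2:
                  C         J         M
  Initial     0.109    0.1929     6.597
  Change   -0.01039   0.01558   0.01558
  Equil     0.09865    0.2085     6.613
  solve Keq expr → x = 0.005193; check Q = 269.2
Then remove 0.8236 M of M.
Step 3:
                  C         J         M
  Initial   0.09865    0.2085     5.789
  Change  -0.009287   0.01393   0.01393
  Equil     0.08936    0.2224     5.803
  solve Keq expr → x = 0.004644; check Q = 269.2

[J]_eq = 0.2224 M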